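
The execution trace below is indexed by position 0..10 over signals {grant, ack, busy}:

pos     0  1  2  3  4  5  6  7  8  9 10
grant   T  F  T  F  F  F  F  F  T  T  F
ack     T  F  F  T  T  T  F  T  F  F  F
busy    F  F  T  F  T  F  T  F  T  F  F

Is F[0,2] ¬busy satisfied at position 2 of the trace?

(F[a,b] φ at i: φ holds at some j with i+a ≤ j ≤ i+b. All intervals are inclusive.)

Yes

Check ¬busy at each j in [2,4]:
  j=2: false
  j=3: true
  j=4: false
Found at j=3 → formula holds.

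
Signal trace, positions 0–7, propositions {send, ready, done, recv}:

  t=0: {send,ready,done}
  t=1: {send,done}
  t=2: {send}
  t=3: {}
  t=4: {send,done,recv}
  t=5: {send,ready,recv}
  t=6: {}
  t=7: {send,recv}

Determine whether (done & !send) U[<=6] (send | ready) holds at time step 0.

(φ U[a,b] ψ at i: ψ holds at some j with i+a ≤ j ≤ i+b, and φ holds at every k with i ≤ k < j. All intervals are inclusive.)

Need some j in [0,6] with (send | ready), and (done & !send) at every k in [0,j-1].
  j=0: (send | ready) holds; no prefix to check → satisfied.

Yes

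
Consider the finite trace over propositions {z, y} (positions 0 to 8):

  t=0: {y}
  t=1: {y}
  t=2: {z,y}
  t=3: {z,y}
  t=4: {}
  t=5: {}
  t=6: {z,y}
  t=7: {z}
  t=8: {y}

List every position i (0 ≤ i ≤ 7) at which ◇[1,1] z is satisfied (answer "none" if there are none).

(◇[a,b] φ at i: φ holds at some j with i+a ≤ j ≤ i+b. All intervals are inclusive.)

1, 2, 5, 6

Evaluate at each i in [0,7]:
  i=0: ✗ (none in [1,1])
  i=1: ✓ (witness j=2)
  i=2: ✓ (witness j=3)
  i=3: ✗ (none in [4,4])
  i=4: ✗ (none in [5,5])
  i=5: ✓ (witness j=6)
  i=6: ✓ (witness j=7)
  i=7: ✗ (none in [8,8])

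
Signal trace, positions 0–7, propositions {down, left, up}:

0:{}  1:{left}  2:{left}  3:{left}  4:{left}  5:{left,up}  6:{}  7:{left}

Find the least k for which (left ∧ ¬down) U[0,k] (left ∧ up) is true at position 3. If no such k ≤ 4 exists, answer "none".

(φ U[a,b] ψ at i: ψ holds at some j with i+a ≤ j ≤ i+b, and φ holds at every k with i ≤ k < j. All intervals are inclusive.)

Need earliest j ≥ 3 with (left ∧ up), and (left ∧ ¬down) at every k in [3,j-1].
  j=3: rhs fails.
  j=4: rhs fails.
  j=5: rhs holds; lhs holds on [3,4]. k = 2.

2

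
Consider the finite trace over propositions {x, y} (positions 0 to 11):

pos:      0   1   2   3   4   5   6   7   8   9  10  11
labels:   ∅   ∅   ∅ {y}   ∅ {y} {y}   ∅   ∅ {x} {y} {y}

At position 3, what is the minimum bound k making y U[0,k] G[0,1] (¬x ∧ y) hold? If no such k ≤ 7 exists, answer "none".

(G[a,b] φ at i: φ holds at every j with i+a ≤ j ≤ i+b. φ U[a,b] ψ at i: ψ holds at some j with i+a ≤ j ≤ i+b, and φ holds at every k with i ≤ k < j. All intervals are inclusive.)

Need earliest j ≥ 3 with G[0,1] (¬x ∧ y), and y at every k in [3,j-1].
  j=3: rhs fails.
  j=4: rhs fails.
  j=5: rhs holds but lhs fails at k=4.
  j=6: rhs fails.
  j=7: rhs fails.
  j=8: rhs fails.
  j=9: rhs fails.
  j=10: rhs holds but lhs fails at k=4.
No witness within the range → none.

none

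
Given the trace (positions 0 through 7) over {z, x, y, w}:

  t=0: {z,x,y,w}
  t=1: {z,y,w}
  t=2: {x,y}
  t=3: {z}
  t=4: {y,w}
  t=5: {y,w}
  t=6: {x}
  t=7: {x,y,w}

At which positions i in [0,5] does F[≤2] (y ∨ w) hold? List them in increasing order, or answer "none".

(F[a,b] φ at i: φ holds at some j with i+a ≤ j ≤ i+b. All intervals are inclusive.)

Evaluate at each i in [0,5]:
  i=0: ✓ (witness j=0)
  i=1: ✓ (witness j=1)
  i=2: ✓ (witness j=2)
  i=3: ✓ (witness j=4)
  i=4: ✓ (witness j=4)
  i=5: ✓ (witness j=5)

0, 1, 2, 3, 4, 5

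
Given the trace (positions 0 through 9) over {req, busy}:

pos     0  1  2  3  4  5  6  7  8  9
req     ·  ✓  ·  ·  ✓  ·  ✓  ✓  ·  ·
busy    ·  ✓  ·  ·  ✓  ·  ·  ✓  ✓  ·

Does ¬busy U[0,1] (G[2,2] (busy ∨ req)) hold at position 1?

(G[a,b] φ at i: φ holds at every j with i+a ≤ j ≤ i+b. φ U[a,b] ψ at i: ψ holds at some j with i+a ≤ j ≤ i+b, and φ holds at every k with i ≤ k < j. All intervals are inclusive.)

False

Need some j in [1,2] with G[2,2] (busy ∨ req), and ¬busy at every k in [1,j-1].
  j=1: G[2,2] (busy ∨ req) — fails at 3.
  j=2: G[2,2] (busy ∨ req) holds, but ¬busy fails at k=1 → not this j.
No j in the window works → until fails.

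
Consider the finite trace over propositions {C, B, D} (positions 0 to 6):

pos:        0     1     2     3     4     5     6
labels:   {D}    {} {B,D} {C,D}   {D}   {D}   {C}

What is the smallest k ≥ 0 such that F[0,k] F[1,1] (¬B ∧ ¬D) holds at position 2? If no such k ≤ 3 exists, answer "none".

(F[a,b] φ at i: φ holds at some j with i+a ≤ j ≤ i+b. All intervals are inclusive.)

Scan j = 2,3,… for F[1,1] (¬B ∧ ¬D):
  j=2: fails
  j=3: fails
  j=4: fails
  j=5: holds
First hit at j=5, so smallest k = 5-2 = 3.

3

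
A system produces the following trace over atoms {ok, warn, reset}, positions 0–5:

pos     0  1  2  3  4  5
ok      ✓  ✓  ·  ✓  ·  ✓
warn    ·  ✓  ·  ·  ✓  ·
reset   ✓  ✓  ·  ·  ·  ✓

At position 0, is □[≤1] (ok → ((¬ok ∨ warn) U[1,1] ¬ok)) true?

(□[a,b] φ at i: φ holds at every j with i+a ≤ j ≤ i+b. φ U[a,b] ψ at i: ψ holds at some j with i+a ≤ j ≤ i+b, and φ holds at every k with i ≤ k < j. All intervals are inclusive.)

False

Check (ok → ((¬ok ∨ warn) U[1,1] ¬ok)) at every j in [0,1]:
  j=0: antecedent true; consequent fails → ✗
  j=1: antecedent true; consequent holds → ✓
Fails at j=0 → formula fails.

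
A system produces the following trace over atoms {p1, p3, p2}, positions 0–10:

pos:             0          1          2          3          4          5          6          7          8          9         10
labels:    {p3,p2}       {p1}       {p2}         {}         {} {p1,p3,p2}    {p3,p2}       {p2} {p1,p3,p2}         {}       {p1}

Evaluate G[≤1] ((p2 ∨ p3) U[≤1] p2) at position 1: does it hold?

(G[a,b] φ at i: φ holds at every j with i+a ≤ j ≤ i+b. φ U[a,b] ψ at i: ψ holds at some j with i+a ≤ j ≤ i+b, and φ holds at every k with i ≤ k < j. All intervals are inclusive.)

Check ((p2 ∨ p3) U[≤1] p2) at every j in [1,2]:
  j=1: fails
  j=2: holds
Fails at j=1 → formula fails.

False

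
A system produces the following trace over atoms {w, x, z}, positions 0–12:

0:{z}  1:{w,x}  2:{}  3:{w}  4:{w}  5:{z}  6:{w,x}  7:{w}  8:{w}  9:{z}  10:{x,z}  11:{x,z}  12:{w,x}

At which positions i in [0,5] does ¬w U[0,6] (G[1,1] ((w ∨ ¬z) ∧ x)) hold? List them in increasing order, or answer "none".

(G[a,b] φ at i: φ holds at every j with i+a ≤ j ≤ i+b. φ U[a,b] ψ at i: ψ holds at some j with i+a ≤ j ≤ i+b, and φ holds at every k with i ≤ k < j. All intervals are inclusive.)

0, 5

Evaluate at each i in [0,5]:
  i=0: ✓ (rhs at j=0)
  i=1: ✗ (lhs fails at k=1 before rhs at j=5)
  i=2: ✗ (lhs fails at k=3 before rhs at j=5)
  i=3: ✗ (lhs fails at k=3 before rhs at j=5)
  i=4: ✗ (lhs fails at k=4 before rhs at j=5)
  i=5: ✓ (rhs at j=5)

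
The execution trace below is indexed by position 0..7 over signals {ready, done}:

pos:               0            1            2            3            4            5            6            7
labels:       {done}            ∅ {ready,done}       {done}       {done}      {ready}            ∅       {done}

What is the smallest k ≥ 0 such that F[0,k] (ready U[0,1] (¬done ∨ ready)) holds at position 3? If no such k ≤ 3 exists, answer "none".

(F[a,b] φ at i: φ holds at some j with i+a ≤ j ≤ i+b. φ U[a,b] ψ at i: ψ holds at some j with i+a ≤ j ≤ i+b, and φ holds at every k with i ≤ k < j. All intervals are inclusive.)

2

Scan j = 3,4,… for (ready U[0,1] (¬done ∨ ready)):
  j=3: fails
  j=4: fails
  j=5: holds
First hit at j=5, so smallest k = 5-3 = 2.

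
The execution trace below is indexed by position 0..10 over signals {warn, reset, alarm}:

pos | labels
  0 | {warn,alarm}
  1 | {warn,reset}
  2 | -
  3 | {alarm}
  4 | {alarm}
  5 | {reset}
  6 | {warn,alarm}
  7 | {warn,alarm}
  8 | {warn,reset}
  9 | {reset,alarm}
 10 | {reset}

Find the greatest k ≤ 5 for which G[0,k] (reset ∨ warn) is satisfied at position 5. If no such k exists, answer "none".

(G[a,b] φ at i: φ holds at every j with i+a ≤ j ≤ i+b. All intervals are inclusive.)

(reset ∨ warn) must hold from j=5 onward; find where it first fails.
  j=5: holds
  j=6: holds
  j=7: holds
  j=8: holds
  j=9: holds
  j=10: holds
Holds through j=10; largest k = 5.

5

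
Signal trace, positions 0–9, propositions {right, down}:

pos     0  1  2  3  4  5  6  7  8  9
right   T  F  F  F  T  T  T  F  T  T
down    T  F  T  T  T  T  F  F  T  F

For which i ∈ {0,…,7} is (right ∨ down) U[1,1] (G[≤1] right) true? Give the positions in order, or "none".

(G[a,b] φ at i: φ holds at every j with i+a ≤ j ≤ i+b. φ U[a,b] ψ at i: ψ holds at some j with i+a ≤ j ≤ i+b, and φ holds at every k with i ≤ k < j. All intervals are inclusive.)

3, 4

Evaluate at each i in [0,7]:
  i=0: ✗ (no rhs in [1,1])
  i=1: ✗ (no rhs in [2,2])
  i=2: ✗ (no rhs in [3,3])
  i=3: ✓ (rhs at j=4; lhs holds on [3,3])
  i=4: ✓ (rhs at j=5; lhs holds on [4,4])
  i=5: ✗ (no rhs in [6,6])
  i=6: ✗ (no rhs in [7,7])
  i=7: ✗ (lhs fails at k=7 before rhs at j=8)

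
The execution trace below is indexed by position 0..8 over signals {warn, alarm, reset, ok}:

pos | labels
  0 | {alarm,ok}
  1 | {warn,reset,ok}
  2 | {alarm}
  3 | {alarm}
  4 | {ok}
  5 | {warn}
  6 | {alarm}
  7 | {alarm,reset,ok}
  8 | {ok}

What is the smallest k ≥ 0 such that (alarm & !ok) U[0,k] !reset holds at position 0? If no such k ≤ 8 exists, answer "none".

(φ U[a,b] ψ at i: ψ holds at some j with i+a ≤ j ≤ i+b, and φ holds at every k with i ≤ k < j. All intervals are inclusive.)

0

Need earliest j ≥ 0 with !reset, and (alarm & !ok) at every k in [0,j-1].
  j=0: rhs holds (empty prefix). k = 0.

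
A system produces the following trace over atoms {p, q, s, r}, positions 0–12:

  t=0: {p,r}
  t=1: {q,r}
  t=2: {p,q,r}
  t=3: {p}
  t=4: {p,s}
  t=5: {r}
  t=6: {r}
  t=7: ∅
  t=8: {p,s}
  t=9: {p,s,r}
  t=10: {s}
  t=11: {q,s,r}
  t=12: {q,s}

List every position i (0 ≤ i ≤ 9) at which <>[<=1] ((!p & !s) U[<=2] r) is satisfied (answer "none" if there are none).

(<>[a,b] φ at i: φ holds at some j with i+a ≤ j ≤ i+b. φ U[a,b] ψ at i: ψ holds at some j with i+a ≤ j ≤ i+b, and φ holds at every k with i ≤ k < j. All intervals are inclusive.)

0, 1, 2, 4, 5, 6, 8, 9

Evaluate at each i in [0,9]:
  i=0: ✓ (witness j=0)
  i=1: ✓ (witness j=1)
  i=2: ✓ (witness j=2)
  i=3: ✗ (none in [3,4])
  i=4: ✓ (witness j=5)
  i=5: ✓ (witness j=5)
  i=6: ✓ (witness j=6)
  i=7: ✗ (none in [7,8])
  i=8: ✓ (witness j=9)
  i=9: ✓ (witness j=9)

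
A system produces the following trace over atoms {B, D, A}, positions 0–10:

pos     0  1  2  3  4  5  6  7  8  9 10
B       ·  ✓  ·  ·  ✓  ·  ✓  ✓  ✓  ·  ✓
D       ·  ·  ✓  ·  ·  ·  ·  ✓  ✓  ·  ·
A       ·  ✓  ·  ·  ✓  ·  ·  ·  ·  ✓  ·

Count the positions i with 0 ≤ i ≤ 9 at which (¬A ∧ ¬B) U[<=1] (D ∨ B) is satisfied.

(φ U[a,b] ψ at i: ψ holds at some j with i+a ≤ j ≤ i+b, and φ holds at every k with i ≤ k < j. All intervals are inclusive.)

9

Evaluate at each i in [0,9]:
  i=0: ✓ (rhs at j=1; lhs holds on [0,0])
  i=1: ✓ (rhs at j=1)
  i=2: ✓ (rhs at j=2)
  i=3: ✓ (rhs at j=4; lhs holds on [3,3])
  i=4: ✓ (rhs at j=4)
  i=5: ✓ (rhs at j=6; lhs holds on [5,5])
  i=6: ✓ (rhs at j=6)
  i=7: ✓ (rhs at j=7)
  i=8: ✓ (rhs at j=8)
  i=9: ✗ (lhs fails at k=9 before rhs at j=10)
Positions where it holds: {0, 1, 2, 3, 4, 5, 6, 7, 8} → 9.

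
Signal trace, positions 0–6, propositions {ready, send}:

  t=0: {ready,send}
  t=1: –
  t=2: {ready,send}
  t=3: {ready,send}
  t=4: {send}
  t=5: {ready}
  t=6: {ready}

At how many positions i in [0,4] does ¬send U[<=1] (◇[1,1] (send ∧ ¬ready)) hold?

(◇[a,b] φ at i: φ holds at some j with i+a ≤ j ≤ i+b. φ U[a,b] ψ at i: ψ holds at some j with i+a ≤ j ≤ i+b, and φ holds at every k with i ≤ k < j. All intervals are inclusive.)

1

Evaluate at each i in [0,4]:
  i=0: ✗ (no rhs in [0,1])
  i=1: ✗ (no rhs in [1,2])
  i=2: ✗ (lhs fails at k=2 before rhs at j=3)
  i=3: ✓ (rhs at j=3)
  i=4: ✗ (no rhs in [4,5])
Positions where it holds: {3} → 1.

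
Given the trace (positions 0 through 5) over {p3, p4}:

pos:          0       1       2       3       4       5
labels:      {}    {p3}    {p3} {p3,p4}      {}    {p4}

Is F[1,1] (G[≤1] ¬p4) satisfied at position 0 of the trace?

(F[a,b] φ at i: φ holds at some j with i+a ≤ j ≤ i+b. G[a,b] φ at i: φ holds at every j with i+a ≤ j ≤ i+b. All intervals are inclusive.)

Check G[≤1] ¬p4 at each j in [1,1]:
  j=1: holds on [1,2]
Found at j=1 → formula holds.

True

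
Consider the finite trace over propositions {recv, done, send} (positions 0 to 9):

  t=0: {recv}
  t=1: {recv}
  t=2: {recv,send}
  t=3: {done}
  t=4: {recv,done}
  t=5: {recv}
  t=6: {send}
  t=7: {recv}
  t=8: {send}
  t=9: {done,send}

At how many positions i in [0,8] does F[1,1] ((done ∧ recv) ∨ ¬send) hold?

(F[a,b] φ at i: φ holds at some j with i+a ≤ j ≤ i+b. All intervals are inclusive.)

Evaluate at each i in [0,8]:
  i=0: ✓ (witness j=1)
  i=1: ✗ (none in [2,2])
  i=2: ✓ (witness j=3)
  i=3: ✓ (witness j=4)
  i=4: ✓ (witness j=5)
  i=5: ✗ (none in [6,6])
  i=6: ✓ (witness j=7)
  i=7: ✗ (none in [8,8])
  i=8: ✗ (none in [9,9])
Positions where it holds: {0, 2, 3, 4, 6} → 5.

5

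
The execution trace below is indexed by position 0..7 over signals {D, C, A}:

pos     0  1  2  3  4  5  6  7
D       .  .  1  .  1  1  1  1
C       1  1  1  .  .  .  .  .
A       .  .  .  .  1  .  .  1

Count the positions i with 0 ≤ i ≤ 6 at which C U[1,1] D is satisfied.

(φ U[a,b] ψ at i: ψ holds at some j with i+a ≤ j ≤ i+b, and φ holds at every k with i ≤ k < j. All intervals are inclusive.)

Evaluate at each i in [0,6]:
  i=0: ✗ (no rhs in [1,1])
  i=1: ✓ (rhs at j=2; lhs holds on [1,1])
  i=2: ✗ (no rhs in [3,3])
  i=3: ✗ (lhs fails at k=3 before rhs at j=4)
  i=4: ✗ (lhs fails at k=4 before rhs at j=5)
  i=5: ✗ (lhs fails at k=5 before rhs at j=6)
  i=6: ✗ (lhs fails at k=6 before rhs at j=7)
Positions where it holds: {1} → 1.

1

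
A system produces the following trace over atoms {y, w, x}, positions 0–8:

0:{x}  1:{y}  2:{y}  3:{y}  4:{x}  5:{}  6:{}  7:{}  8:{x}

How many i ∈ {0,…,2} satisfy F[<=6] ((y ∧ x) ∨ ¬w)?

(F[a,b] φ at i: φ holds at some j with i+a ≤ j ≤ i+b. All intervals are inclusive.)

3

Evaluate at each i in [0,2]:
  i=0: ✓ (witness j=0)
  i=1: ✓ (witness j=1)
  i=2: ✓ (witness j=2)
Positions where it holds: {0, 1, 2} → 3.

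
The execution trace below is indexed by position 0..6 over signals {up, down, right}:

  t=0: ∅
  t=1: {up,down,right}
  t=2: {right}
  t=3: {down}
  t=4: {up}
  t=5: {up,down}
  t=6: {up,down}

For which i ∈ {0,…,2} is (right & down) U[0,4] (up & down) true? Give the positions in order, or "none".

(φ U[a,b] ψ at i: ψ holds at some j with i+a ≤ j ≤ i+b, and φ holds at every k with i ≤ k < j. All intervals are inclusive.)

Evaluate at each i in [0,2]:
  i=0: ✗ (lhs fails at k=0 before rhs at j=1)
  i=1: ✓ (rhs at j=1)
  i=2: ✗ (lhs fails at k=2 before rhs at j=5)

1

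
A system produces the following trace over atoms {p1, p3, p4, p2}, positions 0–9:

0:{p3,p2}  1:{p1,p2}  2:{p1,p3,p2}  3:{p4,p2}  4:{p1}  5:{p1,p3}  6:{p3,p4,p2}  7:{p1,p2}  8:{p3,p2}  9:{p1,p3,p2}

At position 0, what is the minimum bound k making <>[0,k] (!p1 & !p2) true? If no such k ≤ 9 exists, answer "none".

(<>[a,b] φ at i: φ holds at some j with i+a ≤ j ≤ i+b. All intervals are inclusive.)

none

Scan j = 0,1,… for (!p1 & !p2):
  j=0: fails
  j=1: fails
  j=2: fails
  j=3: fails
  j=4: fails
  j=5: fails
  j=6: fails
  j=7: fails
  j=8: fails
  j=9: fails
No j in [0,9] satisfies it → none.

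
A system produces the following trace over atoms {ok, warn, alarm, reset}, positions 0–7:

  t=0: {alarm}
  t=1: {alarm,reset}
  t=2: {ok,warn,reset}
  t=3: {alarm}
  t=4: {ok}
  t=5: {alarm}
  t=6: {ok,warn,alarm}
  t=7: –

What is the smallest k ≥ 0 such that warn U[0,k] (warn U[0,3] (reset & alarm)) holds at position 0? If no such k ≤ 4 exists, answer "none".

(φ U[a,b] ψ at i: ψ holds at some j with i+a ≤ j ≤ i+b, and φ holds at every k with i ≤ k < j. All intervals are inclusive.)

none

Need earliest j ≥ 0 with (warn U[0,3] (reset & alarm)), and warn at every k in [0,j-1].
  j=0: rhs fails.
  j=1: rhs holds but lhs fails at k=0.
  j=2: rhs fails.
  j=3: rhs fails.
  j=4: rhs fails.
No witness within the range → none.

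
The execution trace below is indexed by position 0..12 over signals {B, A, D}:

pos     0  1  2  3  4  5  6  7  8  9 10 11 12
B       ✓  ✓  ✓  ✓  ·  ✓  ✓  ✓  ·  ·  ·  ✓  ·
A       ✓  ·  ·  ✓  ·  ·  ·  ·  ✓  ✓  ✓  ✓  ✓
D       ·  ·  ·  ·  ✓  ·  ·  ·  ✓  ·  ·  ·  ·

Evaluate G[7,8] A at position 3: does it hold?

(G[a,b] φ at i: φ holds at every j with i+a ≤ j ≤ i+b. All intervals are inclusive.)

Holds

Check A at every j in [10,11]:
  j=10: true
  j=11: true
All positions satisfy it → formula holds.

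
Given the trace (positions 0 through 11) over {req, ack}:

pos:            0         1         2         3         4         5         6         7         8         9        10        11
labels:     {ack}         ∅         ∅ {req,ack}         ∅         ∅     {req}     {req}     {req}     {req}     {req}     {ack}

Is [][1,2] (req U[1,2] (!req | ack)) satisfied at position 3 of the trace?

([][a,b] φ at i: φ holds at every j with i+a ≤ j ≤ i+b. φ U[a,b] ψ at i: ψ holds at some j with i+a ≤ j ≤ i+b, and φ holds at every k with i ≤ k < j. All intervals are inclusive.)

Check (req U[1,2] (!req | ack)) at every j in [4,5]:
  j=4: fails
  j=5: fails
Fails at j=4 → formula fails.

False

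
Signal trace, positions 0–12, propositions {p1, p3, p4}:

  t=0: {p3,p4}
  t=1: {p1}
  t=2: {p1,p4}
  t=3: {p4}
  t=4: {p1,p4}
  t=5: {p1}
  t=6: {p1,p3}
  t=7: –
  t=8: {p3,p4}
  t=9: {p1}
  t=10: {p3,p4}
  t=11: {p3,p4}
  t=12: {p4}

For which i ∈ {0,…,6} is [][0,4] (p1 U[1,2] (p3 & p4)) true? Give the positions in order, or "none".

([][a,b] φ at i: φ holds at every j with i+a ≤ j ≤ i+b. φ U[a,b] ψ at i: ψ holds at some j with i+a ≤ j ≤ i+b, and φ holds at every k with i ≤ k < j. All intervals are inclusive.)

Evaluate at each i in [0,6]:
  i=0: ✗ (fails at j=0)
  i=1: ✗ (fails at j=1)
  i=2: ✗ (fails at j=2)
  i=3: ✗ (fails at j=3)
  i=4: ✗ (fails at j=4)
  i=5: ✗ (fails at j=5)
  i=6: ✗ (fails at j=6)

none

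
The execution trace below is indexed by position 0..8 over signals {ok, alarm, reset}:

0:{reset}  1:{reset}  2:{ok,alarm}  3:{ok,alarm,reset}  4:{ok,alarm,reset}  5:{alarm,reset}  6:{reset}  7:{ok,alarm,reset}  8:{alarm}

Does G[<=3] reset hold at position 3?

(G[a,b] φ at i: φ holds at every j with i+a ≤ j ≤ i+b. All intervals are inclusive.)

Holds

Check reset at every j in [3,6]:
  j=3: true
  j=4: true
  j=5: true
  j=6: true
All positions satisfy it → formula holds.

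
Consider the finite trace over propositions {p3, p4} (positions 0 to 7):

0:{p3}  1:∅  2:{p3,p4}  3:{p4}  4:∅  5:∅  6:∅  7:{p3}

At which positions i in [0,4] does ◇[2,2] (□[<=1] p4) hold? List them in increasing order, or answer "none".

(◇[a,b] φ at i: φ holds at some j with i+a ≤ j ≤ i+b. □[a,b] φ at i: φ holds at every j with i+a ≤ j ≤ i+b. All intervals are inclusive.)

Evaluate at each i in [0,4]:
  i=0: ✓ (witness j=2)
  i=1: ✗ (none in [3,3])
  i=2: ✗ (none in [4,4])
  i=3: ✗ (none in [5,5])
  i=4: ✗ (none in [6,6])

0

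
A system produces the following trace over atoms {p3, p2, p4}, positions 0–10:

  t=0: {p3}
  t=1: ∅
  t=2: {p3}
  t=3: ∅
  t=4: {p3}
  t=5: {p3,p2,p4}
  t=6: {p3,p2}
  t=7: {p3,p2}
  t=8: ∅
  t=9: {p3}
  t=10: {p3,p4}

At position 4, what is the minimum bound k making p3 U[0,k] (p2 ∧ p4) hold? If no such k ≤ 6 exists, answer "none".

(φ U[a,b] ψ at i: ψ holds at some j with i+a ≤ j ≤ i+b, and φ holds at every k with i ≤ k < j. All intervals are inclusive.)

1

Need earliest j ≥ 4 with (p2 ∧ p4), and p3 at every k in [4,j-1].
  j=4: rhs fails.
  j=5: rhs holds; lhs holds on [4,4]. k = 1.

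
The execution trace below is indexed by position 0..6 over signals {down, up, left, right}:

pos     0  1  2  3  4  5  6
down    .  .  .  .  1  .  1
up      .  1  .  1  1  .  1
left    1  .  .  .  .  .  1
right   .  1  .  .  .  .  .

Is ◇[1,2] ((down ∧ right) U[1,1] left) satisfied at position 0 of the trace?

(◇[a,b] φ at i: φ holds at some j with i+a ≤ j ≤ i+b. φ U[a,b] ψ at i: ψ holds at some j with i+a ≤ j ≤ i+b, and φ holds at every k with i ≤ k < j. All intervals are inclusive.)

False

Check ((down ∧ right) U[1,1] left) at each j in [1,2]:
  j=1: fails
  j=2: fails
No position in the window satisfies it → formula fails.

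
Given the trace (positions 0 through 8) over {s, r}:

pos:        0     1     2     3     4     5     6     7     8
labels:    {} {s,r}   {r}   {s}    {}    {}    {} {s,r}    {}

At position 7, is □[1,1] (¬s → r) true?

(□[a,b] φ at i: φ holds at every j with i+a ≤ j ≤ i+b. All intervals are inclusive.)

False

Check (¬s → r) at every j in [8,8]:
  j=8: antecedent true; consequent false → ✗
Fails at j=8 → formula fails.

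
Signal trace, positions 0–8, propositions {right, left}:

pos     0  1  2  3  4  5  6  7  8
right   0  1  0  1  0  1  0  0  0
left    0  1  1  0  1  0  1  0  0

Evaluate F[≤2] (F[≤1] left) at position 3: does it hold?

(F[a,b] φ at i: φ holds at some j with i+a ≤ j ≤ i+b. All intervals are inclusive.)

True

Check F[≤1] left at each j in [3,5]:
  j=3: holds (witness at 4)
  j=4: holds (witness at 4)
  j=5: holds (witness at 6)
Found at j=3 → formula holds.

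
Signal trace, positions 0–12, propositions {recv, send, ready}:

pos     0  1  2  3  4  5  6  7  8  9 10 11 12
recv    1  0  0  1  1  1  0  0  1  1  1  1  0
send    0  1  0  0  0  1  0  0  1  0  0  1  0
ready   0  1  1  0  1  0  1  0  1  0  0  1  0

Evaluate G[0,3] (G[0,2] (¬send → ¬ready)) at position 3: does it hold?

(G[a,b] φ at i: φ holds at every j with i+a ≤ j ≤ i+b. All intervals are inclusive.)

False

Check G[0,2] (¬send → ¬ready) at every j in [3,6]:
  j=3: fails at 4
  j=4: fails at 4
  j=5: fails at 6
  j=6: fails at 6
Fails at j=3 → formula fails.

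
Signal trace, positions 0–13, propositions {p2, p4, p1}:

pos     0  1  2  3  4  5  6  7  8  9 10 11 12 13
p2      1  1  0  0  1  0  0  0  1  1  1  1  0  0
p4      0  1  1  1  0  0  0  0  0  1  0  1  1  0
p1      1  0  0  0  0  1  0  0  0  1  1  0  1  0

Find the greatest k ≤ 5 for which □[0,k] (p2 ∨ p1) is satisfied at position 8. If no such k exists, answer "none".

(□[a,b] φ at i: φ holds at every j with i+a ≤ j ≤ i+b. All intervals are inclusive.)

(p2 ∨ p1) must hold from j=8 onward; find where it first fails.
  j=8: holds
  j=9: holds
  j=10: holds
  j=11: holds
  j=12: holds
  j=13: fails
Holds on [8,12], so largest k = 4.

4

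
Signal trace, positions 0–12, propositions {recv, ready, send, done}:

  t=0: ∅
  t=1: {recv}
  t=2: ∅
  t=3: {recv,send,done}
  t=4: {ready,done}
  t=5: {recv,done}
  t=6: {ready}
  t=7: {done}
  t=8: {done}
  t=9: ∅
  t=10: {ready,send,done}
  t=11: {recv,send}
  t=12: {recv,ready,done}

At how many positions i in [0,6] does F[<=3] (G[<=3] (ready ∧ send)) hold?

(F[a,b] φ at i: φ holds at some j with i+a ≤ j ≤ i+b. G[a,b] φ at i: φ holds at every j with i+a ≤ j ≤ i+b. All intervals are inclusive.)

0

Evaluate at each i in [0,6]:
  i=0: ✗ (none in [0,3])
  i=1: ✗ (none in [1,4])
  i=2: ✗ (none in [2,5])
  i=3: ✗ (none in [3,6])
  i=4: ✗ (none in [4,7])
  i=5: ✗ (none in [5,8])
  i=6: ✗ (none in [6,9])
Positions where it holds: {} → 0.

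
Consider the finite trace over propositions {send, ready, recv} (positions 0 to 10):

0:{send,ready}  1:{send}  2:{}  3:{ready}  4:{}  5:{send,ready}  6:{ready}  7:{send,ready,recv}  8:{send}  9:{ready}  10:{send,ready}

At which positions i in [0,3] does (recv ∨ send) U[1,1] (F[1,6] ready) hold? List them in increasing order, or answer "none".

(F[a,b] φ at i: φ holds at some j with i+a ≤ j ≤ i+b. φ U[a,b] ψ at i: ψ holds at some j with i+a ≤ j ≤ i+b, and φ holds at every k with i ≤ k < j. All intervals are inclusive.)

Evaluate at each i in [0,3]:
  i=0: ✓ (rhs at j=1; lhs holds on [0,0])
  i=1: ✓ (rhs at j=2; lhs holds on [1,1])
  i=2: ✗ (lhs fails at k=2 before rhs at j=3)
  i=3: ✗ (lhs fails at k=3 before rhs at j=4)

0, 1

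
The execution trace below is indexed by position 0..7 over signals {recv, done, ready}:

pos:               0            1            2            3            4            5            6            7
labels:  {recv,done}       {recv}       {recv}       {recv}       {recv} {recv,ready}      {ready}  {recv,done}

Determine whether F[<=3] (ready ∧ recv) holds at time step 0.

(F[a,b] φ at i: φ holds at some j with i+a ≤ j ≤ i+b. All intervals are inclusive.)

No

Check (ready ∧ recv) at each j in [0,3]:
  j=0: false
  j=1: false
  j=2: false
  j=3: false
No position in the window satisfies it → formula fails.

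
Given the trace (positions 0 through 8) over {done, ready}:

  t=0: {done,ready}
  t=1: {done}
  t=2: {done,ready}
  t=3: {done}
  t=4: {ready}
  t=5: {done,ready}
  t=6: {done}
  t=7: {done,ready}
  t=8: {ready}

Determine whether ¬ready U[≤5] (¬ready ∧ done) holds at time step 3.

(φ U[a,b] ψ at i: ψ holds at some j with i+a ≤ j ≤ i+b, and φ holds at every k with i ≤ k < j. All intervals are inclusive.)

Need some j in [3,8] with (¬ready ∧ done), and ¬ready at every k in [3,j-1].
  j=3: (¬ready ∧ done) holds; no prefix to check → satisfied.

True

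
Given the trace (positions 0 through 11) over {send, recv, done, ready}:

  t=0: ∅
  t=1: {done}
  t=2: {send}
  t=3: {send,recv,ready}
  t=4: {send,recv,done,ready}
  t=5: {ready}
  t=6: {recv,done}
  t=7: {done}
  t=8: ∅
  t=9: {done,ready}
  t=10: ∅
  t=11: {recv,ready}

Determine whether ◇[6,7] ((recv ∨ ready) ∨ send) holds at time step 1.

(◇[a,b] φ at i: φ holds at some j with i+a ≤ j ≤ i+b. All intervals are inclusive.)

False

Check ((recv ∨ ready) ∨ send) at each j in [7,8]:
  j=7: false
  j=8: false
No position in the window satisfies it → formula fails.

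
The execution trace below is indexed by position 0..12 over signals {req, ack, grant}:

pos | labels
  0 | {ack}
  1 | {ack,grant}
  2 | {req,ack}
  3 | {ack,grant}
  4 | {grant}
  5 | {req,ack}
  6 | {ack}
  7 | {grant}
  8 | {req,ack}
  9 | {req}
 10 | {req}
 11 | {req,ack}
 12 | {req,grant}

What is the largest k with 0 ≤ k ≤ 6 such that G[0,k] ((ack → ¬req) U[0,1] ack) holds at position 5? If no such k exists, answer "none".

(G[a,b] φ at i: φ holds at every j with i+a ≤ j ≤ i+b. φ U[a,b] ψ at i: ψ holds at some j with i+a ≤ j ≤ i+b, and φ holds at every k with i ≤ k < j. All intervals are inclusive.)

((ack → ¬req) U[0,1] ack) must hold from j=5 onward; find where it first fails.
  j=5: holds
  j=6: holds
  j=7: holds
  j=8: holds
  j=9: fails
Holds on [5,8], so largest k = 3.

3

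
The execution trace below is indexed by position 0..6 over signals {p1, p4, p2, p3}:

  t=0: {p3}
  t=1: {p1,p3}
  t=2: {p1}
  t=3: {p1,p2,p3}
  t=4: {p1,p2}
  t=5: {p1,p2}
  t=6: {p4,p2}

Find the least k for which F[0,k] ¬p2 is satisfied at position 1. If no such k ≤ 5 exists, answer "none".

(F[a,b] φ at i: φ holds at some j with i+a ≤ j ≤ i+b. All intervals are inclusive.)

Scan j = 1,2,… for ¬p2:
  j=1: holds
First hit at j=1, so smallest k = 1-1 = 0.

0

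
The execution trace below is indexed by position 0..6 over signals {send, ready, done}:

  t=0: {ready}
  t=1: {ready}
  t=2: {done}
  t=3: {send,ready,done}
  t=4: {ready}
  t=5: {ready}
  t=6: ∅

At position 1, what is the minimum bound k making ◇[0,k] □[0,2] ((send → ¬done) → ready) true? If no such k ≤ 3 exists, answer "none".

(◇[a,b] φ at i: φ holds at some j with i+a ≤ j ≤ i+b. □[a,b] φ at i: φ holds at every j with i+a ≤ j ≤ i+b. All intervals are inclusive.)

2

Scan j = 1,2,… for □[0,2] ((send → ¬done) → ready):
  j=1: fails
  j=2: fails
  j=3: holds
First hit at j=3, so smallest k = 3-1 = 2.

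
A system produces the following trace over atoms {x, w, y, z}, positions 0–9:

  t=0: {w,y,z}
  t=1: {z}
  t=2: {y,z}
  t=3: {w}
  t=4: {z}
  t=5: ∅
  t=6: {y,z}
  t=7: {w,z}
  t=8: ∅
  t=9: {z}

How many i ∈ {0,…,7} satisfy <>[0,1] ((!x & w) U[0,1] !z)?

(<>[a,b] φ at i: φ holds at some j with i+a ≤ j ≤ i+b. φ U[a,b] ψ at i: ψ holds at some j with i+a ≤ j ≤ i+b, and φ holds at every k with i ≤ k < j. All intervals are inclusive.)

6

Evaluate at each i in [0,7]:
  i=0: ✗ (none in [0,1])
  i=1: ✗ (none in [1,2])
  i=2: ✓ (witness j=3)
  i=3: ✓ (witness j=3)
  i=4: ✓ (witness j=5)
  i=5: ✓ (witness j=5)
  i=6: ✓ (witness j=7)
  i=7: ✓ (witness j=7)
Positions where it holds: {2, 3, 4, 5, 6, 7} → 6.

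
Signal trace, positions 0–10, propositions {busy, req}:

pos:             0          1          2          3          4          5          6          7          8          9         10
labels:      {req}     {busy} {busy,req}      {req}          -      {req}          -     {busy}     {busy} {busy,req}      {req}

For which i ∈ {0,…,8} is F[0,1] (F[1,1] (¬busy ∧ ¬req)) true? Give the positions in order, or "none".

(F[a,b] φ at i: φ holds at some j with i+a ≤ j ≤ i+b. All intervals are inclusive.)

2, 3, 4, 5

Evaluate at each i in [0,8]:
  i=0: ✗ (none in [0,1])
  i=1: ✗ (none in [1,2])
  i=2: ✓ (witness j=3)
  i=3: ✓ (witness j=3)
  i=4: ✓ (witness j=5)
  i=5: ✓ (witness j=5)
  i=6: ✗ (none in [6,7])
  i=7: ✗ (none in [7,8])
  i=8: ✗ (none in [8,9])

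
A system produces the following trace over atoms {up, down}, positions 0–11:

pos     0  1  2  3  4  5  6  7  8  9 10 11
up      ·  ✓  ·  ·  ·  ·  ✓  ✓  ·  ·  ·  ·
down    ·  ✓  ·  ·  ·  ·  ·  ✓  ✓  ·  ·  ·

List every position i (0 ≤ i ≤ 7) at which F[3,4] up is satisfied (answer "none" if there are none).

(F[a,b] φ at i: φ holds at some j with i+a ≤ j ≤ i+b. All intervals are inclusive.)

Evaluate at each i in [0,7]:
  i=0: ✗ (none in [3,4])
  i=1: ✗ (none in [4,5])
  i=2: ✓ (witness j=6)
  i=3: ✓ (witness j=6)
  i=4: ✓ (witness j=7)
  i=5: ✗ (none in [8,9])
  i=6: ✗ (none in [9,10])
  i=7: ✗ (none in [10,11])

2, 3, 4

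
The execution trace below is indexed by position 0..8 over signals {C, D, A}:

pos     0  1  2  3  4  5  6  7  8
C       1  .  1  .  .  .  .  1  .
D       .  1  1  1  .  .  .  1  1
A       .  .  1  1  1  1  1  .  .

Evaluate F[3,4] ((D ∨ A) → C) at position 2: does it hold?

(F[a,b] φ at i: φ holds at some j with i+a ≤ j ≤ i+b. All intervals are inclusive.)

False

Check ((D ∨ A) → C) at each j in [5,6]:
  j=5: false
  j=6: false
No position in the window satisfies it → formula fails.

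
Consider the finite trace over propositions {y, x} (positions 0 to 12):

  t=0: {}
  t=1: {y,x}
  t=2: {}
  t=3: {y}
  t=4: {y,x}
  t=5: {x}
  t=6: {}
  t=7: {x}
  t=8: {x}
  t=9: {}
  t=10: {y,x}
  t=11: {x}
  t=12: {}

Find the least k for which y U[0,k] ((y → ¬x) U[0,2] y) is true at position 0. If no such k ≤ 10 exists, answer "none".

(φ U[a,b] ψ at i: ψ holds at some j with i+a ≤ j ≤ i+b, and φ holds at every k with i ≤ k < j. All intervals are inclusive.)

0

Need earliest j ≥ 0 with ((y → ¬x) U[0,2] y), and y at every k in [0,j-1].
  j=0: rhs holds (empty prefix). k = 0.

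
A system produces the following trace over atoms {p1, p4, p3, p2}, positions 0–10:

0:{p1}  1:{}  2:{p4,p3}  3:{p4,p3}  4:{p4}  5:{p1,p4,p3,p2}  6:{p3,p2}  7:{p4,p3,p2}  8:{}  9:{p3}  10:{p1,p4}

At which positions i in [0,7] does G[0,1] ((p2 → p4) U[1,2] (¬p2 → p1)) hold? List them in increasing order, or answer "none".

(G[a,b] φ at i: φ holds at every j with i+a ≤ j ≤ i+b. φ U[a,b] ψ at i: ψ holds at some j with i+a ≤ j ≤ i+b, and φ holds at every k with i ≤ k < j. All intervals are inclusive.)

Evaluate at each i in [0,7]:
  i=0: ✗ (fails at j=0)
  i=1: ✗ (fails at j=1)
  i=2: ✗ (fails at j=2)
  i=3: ✓ (all of [3,4])
  i=4: ✓ (all of [4,5])
  i=5: ✗ (fails at j=6)
  i=6: ✗ (fails at j=6)
  i=7: ✗ (fails at j=7)

3, 4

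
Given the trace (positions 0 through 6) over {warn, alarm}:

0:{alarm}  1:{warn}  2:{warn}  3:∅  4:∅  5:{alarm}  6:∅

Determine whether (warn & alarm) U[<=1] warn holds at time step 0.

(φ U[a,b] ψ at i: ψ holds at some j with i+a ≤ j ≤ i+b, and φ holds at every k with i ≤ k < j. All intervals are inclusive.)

Need some j in [0,1] with warn, and (warn & alarm) at every k in [0,j-1].
  j=0: warn false.
  j=1: warn holds, but (warn & alarm) fails at k=0 → not this j.
No j in the window works → until fails.

Does not hold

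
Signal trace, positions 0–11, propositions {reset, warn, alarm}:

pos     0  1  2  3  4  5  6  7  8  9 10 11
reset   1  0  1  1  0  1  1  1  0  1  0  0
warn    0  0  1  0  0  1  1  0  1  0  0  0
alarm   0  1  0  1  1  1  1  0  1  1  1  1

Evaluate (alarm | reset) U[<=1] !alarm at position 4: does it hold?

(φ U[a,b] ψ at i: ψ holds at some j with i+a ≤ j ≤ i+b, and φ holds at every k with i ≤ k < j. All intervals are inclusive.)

Need some j in [4,5] with !alarm, and (alarm | reset) at every k in [4,j-1].
  j=4: !alarm false.
  j=5: !alarm false.
No j in the window works → until fails.

No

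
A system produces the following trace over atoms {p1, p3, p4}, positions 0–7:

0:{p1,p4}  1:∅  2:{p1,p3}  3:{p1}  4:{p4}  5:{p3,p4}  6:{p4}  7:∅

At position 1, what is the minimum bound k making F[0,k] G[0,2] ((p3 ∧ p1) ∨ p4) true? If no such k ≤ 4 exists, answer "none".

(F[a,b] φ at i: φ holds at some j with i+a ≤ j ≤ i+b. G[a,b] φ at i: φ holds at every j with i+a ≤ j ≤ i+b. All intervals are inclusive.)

Scan j = 1,2,… for G[0,2] ((p3 ∧ p1) ∨ p4):
  j=1: fails
  j=2: fails
  j=3: fails
  j=4: holds
First hit at j=4, so smallest k = 4-1 = 3.

3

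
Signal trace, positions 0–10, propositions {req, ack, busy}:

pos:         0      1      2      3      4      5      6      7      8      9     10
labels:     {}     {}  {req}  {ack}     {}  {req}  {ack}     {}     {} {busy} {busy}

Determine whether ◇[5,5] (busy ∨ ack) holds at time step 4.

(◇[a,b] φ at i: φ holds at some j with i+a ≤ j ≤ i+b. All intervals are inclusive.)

Holds

Check (busy ∨ ack) at each j in [9,9]:
  j=9: true
Found at j=9 → formula holds.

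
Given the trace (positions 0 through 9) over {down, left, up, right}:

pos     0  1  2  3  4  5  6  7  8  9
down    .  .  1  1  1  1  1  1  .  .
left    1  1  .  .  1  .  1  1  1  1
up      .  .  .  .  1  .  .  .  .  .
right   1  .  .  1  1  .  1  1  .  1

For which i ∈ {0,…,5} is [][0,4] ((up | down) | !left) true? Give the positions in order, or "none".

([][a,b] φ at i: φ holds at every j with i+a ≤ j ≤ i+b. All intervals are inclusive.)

Evaluate at each i in [0,5]:
  i=0: ✗ (fails at j=0)
  i=1: ✗ (fails at j=1)
  i=2: ✓ (all of [2,6])
  i=3: ✓ (all of [3,7])
  i=4: ✗ (fails at j=8)
  i=5: ✗ (fails at j=8)

2, 3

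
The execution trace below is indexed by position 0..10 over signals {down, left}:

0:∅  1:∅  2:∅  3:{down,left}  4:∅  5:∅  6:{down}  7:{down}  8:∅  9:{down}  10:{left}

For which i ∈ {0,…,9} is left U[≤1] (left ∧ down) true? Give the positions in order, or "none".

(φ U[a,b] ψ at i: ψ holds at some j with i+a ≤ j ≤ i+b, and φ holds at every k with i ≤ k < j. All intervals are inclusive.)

3

Evaluate at each i in [0,9]:
  i=0: ✗ (no rhs in [0,1])
  i=1: ✗ (no rhs in [1,2])
  i=2: ✗ (lhs fails at k=2 before rhs at j=3)
  i=3: ✓ (rhs at j=3)
  i=4: ✗ (no rhs in [4,5])
  i=5: ✗ (no rhs in [5,6])
  i=6: ✗ (no rhs in [6,7])
  i=7: ✗ (no rhs in [7,8])
  i=8: ✗ (no rhs in [8,9])
  i=9: ✗ (no rhs in [9,10])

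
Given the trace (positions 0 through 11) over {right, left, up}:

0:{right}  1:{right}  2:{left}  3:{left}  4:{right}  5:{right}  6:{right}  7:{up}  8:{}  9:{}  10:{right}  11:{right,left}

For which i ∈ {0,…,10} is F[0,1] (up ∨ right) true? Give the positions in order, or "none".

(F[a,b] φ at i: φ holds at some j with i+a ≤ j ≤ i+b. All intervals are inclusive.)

0, 1, 3, 4, 5, 6, 7, 9, 10

Evaluate at each i in [0,10]:
  i=0: ✓ (witness j=0)
  i=1: ✓ (witness j=1)
  i=2: ✗ (none in [2,3])
  i=3: ✓ (witness j=4)
  i=4: ✓ (witness j=4)
  i=5: ✓ (witness j=5)
  i=6: ✓ (witness j=6)
  i=7: ✓ (witness j=7)
  i=8: ✗ (none in [8,9])
  i=9: ✓ (witness j=10)
  i=10: ✓ (witness j=10)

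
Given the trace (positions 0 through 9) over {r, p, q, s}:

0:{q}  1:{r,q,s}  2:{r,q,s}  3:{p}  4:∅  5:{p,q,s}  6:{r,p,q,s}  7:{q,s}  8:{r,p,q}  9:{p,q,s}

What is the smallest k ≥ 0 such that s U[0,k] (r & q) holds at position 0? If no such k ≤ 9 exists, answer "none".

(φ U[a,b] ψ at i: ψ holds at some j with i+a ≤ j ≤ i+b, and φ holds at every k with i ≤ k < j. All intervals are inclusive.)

none

Need earliest j ≥ 0 with (r & q), and s at every k in [0,j-1].
  j=0: rhs fails.
  j=1: rhs holds but lhs fails at k=0.
  j=2: rhs holds but lhs fails at k=0.
  j=3: rhs fails.
  j=4: rhs fails.
  j=5: rhs fails.
  j=6: rhs holds but lhs fails at k=0.
  j=7: rhs fails.
  j=8: rhs holds but lhs fails at k=0.
  j=9: rhs fails.
No witness within the range → none.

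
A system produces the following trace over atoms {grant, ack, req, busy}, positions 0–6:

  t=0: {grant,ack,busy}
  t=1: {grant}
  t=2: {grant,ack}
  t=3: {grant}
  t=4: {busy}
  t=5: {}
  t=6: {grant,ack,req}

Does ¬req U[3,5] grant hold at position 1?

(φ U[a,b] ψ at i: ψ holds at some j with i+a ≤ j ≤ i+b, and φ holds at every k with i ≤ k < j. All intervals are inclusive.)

True

Need some j in [4,6] with grant, and ¬req at every k in [1,j-1].
  j=4: grant false.
  j=5: grant false.
  j=6: grant holds; ¬req holds at every k in [1,5] → satisfied.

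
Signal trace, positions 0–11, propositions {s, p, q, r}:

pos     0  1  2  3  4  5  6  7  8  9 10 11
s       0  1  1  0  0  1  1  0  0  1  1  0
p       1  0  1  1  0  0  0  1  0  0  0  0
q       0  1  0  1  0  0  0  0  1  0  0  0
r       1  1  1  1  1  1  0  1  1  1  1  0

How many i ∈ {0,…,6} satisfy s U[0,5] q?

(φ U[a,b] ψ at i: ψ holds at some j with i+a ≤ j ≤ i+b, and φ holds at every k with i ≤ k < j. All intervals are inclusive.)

3

Evaluate at each i in [0,6]:
  i=0: ✗ (lhs fails at k=0 before rhs at j=1)
  i=1: ✓ (rhs at j=1)
  i=2: ✓ (rhs at j=3; lhs holds on [2,2])
  i=3: ✓ (rhs at j=3)
  i=4: ✗ (lhs fails at k=4 before rhs at j=8)
  i=5: ✗ (lhs fails at k=7 before rhs at j=8)
  i=6: ✗ (lhs fails at k=7 before rhs at j=8)
Positions where it holds: {1, 2, 3} → 3.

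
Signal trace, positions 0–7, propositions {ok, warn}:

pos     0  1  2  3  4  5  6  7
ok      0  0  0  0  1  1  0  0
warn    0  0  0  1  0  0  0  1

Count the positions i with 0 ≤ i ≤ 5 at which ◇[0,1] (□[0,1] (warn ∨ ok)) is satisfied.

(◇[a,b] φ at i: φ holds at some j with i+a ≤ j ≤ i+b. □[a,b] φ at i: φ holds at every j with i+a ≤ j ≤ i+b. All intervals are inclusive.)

3

Evaluate at each i in [0,5]:
  i=0: ✗ (none in [0,1])
  i=1: ✗ (none in [1,2])
  i=2: ✓ (witness j=3)
  i=3: ✓ (witness j=3)
  i=4: ✓ (witness j=4)
  i=5: ✗ (none in [5,6])
Positions where it holds: {2, 3, 4} → 3.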